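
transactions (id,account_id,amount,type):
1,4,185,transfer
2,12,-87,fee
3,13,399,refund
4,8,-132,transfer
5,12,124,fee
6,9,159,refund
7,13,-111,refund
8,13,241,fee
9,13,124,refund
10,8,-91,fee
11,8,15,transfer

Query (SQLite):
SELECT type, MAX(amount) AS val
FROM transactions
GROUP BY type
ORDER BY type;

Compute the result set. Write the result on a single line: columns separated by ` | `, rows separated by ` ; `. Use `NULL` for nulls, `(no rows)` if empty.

fee | 241 ; refund | 399 ; transfer | 185

Partition transactions by type; compute MAX(amount) within each group.
  fee: ids {2, 5, 8, 10} → MAX(amount)=241
  refund: ids {3, 6, 7, 9} → MAX(amount)=399
  transfer: ids {1, 4, 11} → MAX(amount)=185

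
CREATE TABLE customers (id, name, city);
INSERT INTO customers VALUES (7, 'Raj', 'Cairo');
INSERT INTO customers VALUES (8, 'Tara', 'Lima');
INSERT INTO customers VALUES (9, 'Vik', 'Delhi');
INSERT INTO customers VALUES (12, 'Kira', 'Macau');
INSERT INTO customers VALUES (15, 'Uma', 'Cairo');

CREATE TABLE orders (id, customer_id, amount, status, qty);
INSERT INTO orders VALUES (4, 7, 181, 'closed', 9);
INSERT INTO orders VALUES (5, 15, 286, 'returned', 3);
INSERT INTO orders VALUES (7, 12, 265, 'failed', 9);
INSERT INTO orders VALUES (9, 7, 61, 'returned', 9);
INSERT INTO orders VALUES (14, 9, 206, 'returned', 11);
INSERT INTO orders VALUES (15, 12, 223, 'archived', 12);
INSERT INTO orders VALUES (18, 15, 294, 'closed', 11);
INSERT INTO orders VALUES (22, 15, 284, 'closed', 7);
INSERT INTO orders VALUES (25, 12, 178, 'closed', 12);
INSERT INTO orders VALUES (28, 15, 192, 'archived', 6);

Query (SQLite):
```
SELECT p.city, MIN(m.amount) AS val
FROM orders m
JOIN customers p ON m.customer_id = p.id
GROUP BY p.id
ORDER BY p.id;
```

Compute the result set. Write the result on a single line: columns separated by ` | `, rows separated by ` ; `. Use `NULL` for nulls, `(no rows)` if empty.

Cairo | 61 ; Delhi | 206 ; Macau | 178 ; Cairo | 192

Join each orders row to its customers via customer_id.
Group joined rows by customers.id; compute MIN(m.amount) per group.
  7: ids {4, 9} → MIN(m.amount)=61
  9: ids {14} → MIN(m.amount)=206
  12: ids {7, 15, 25} → MIN(m.amount)=178
  15: ids {5, 18, 22, 28} → MIN(m.amount)=192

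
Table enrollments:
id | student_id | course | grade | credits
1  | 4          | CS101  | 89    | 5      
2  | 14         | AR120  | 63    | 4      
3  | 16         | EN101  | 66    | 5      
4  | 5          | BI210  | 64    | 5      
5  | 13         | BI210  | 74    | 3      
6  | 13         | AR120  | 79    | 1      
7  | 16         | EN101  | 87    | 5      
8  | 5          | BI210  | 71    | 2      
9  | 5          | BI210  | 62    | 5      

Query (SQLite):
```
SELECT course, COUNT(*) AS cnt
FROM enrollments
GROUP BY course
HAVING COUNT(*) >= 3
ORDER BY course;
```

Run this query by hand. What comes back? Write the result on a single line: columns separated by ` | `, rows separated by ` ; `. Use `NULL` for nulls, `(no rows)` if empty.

BI210 | 4

Partition enrollments by course; compute COUNT(*) within each group.
HAVING: keep groups with count ≥ 3.
  AR120: ids {2, 6} → COUNT(*)=2
  BI210: ids {4, 5, 8, 9} → COUNT(*)=4
  CS101: ids {1} → COUNT(*)=1
  EN101: ids {3, 7} → COUNT(*)=2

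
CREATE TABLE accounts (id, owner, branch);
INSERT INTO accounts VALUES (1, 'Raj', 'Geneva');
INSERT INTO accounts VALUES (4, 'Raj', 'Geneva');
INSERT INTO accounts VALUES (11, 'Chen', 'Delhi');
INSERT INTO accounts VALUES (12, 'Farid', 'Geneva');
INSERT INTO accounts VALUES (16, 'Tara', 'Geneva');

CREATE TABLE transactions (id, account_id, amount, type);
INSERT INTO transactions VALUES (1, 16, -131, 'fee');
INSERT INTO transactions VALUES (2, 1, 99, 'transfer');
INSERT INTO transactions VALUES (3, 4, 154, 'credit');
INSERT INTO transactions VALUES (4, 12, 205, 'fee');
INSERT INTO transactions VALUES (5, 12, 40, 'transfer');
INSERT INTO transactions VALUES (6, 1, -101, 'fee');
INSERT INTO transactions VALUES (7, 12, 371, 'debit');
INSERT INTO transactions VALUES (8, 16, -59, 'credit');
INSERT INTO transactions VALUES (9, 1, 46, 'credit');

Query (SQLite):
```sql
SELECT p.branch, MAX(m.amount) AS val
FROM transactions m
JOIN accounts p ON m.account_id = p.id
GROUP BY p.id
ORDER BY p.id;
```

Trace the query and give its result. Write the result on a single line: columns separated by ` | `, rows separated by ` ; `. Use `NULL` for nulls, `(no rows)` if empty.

Geneva | 99 ; Geneva | 154 ; Geneva | 371 ; Geneva | -59

Join each transactions row to its accounts via account_id.
Group joined rows by accounts.id; compute MAX(m.amount) per group.
  1: ids {2, 6, 9} → MAX(m.amount)=99
  4: ids {3} → MAX(m.amount)=154
  12: ids {4, 5, 7} → MAX(m.amount)=371
  16: ids {1, 8} → MAX(m.amount)=-59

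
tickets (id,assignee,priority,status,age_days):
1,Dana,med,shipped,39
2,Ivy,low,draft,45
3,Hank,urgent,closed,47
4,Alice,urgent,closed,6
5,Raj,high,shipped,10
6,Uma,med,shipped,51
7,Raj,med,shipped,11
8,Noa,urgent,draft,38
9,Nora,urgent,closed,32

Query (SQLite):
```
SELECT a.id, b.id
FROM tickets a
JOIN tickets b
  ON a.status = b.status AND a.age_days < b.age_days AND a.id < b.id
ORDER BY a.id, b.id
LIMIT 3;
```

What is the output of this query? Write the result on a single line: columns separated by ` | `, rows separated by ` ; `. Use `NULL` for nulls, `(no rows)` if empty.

Pairs (a,b) with same status, a.age_days < b.age_days, a.id < b.id.
status groups: closed:{3,4,9} draft:{2,8} shipped:{1,5,6,7}
Ordered by (a.id, b.id); first 3.

1 | 6 ; 4 | 9 ; 5 | 6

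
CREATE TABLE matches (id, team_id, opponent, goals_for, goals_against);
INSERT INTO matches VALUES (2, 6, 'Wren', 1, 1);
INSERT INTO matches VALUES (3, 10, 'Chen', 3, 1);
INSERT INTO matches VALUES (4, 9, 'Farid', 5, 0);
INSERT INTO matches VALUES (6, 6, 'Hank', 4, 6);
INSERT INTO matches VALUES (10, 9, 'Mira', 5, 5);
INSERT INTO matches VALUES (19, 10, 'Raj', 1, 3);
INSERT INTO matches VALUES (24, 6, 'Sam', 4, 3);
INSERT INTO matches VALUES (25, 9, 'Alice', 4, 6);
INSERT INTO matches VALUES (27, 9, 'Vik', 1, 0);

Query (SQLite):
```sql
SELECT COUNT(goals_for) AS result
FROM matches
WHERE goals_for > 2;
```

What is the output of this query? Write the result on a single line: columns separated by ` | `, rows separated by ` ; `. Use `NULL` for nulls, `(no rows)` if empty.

Rows where goals_for > 2 → goals_for values: [3, 5, 4, 5, 4, 4].
COUNT(goals_for) counts non-NULL values → 6.

6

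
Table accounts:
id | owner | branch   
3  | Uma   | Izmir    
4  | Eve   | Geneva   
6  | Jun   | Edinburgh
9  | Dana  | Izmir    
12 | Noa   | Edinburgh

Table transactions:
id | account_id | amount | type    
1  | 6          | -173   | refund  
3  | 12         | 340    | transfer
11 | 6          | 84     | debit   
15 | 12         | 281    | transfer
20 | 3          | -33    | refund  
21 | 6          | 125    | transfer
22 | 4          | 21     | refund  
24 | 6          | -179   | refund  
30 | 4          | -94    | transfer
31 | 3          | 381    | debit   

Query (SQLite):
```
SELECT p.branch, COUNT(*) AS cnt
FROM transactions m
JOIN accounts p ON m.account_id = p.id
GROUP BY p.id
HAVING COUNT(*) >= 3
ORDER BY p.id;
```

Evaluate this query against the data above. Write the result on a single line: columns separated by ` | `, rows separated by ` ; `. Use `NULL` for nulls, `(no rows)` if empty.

Join each transactions row to its accounts via account_id.
Group joined rows by accounts.id; compute COUNT(*) per group.
HAVING: keep groups with count ≥ 3.
  3: ids {20, 31} → COUNT(*)=2
  4: ids {22, 30} → COUNT(*)=2
  6: ids {1, 11, 21, 24} → COUNT(*)=4
  12: ids {3, 15} → COUNT(*)=2

Edinburgh | 4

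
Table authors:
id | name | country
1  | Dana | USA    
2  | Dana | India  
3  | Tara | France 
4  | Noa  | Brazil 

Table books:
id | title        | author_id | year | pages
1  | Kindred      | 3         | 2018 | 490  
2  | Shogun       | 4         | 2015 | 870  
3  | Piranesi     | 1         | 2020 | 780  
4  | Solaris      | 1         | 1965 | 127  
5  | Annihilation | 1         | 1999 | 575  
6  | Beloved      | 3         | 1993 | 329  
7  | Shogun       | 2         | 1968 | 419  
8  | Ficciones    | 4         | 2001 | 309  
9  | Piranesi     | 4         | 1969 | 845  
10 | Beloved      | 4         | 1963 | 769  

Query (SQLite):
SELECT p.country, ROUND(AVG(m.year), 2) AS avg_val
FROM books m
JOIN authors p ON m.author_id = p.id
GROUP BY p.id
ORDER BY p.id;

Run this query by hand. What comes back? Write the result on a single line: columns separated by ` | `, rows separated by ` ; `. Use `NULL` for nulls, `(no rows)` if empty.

Join each books row to its authors via author_id.
Group joined rows by authors.id; compute ROUND(AVG(m.year), 2) per group.
  1: ids {3, 4, 5} → ROUND(AVG(m.year), 2)=1994.67
  2: ids {7} → ROUND(AVG(m.year), 2)=1968
  3: ids {1, 6} → ROUND(AVG(m.year), 2)=2005.5
  4: ids {2, 8, 9, 10} → ROUND(AVG(m.year), 2)=1987

USA | 1994.67 ; India | 1968 ; France | 2005.5 ; Brazil | 1987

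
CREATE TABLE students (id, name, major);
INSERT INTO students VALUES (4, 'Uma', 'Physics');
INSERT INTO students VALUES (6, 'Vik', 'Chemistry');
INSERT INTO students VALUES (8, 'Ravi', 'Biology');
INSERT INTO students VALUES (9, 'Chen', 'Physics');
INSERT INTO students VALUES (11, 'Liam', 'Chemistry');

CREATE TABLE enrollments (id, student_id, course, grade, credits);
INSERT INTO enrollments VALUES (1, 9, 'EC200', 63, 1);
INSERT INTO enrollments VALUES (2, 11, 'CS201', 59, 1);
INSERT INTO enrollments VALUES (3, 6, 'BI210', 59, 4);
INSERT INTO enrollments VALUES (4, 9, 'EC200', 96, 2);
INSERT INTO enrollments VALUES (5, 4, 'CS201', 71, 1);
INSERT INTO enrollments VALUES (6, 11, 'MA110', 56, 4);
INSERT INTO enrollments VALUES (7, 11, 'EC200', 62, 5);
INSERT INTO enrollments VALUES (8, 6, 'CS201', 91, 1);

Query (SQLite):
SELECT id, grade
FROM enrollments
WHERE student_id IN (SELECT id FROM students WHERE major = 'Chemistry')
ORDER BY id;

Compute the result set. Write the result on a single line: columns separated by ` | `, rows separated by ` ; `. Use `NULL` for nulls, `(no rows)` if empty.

2 | 59 ; 3 | 59 ; 6 | 56 ; 7 | 62 ; 8 | 91

Inner query: students.id where major = 'Chemistry'.
Outer: keep enrollments rows whose student_id is in that set.
Inner query → {6, 11}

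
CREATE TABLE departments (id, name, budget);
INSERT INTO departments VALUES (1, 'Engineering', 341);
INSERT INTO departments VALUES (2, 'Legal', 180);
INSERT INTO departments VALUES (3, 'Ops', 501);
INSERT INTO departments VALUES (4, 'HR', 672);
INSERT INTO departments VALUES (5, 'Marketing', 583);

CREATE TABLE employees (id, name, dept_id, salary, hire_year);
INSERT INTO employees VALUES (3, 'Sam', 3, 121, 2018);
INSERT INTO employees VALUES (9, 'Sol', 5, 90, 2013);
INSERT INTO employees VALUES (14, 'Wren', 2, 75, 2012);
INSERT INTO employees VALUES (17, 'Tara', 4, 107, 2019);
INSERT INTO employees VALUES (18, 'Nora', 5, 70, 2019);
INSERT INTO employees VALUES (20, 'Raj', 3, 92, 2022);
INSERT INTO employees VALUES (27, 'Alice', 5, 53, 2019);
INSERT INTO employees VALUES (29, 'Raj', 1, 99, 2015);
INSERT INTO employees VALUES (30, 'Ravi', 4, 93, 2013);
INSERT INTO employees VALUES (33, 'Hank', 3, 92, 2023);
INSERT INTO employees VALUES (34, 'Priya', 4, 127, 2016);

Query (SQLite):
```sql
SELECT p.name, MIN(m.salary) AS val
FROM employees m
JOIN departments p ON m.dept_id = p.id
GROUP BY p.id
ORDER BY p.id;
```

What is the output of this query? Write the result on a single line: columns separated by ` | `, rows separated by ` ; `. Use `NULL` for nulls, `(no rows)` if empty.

Engineering | 99 ; Legal | 75 ; Ops | 92 ; HR | 93 ; Marketing | 53

Join each employees row to its departments via dept_id.
Group joined rows by departments.id; compute MIN(m.salary) per group.
  1: ids {29} → MIN(m.salary)=99
  2: ids {14} → MIN(m.salary)=75
  3: ids {3, 20, 33} → MIN(m.salary)=92
  4: ids {17, 30, 34} → MIN(m.salary)=93
  5: ids {9, 18, 27} → MIN(m.salary)=53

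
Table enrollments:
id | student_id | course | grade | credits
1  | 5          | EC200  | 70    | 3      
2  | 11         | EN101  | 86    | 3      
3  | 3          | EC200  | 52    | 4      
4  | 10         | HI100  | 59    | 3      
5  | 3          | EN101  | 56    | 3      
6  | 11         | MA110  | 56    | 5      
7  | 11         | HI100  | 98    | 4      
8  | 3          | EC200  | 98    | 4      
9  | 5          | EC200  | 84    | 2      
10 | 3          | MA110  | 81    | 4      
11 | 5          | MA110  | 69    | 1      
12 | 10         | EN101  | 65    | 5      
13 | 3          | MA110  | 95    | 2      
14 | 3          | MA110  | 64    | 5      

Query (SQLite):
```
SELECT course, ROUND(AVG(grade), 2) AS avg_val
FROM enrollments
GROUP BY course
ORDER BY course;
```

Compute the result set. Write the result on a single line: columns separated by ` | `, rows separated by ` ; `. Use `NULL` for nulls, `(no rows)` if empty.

Partition enrollments by course; compute ROUND(AVG(grade), 2) within each group.
  EC200: ids {1, 3, 8, 9} → ROUND(AVG(grade), 2)=76
  EN101: ids {2, 5, 12} → ROUND(AVG(grade), 2)=69
  HI100: ids {4, 7} → ROUND(AVG(grade), 2)=78.5
  MA110: ids {6, 10, 11, 13, 14} → ROUND(AVG(grade), 2)=73

EC200 | 76 ; EN101 | 69 ; HI100 | 78.5 ; MA110 | 73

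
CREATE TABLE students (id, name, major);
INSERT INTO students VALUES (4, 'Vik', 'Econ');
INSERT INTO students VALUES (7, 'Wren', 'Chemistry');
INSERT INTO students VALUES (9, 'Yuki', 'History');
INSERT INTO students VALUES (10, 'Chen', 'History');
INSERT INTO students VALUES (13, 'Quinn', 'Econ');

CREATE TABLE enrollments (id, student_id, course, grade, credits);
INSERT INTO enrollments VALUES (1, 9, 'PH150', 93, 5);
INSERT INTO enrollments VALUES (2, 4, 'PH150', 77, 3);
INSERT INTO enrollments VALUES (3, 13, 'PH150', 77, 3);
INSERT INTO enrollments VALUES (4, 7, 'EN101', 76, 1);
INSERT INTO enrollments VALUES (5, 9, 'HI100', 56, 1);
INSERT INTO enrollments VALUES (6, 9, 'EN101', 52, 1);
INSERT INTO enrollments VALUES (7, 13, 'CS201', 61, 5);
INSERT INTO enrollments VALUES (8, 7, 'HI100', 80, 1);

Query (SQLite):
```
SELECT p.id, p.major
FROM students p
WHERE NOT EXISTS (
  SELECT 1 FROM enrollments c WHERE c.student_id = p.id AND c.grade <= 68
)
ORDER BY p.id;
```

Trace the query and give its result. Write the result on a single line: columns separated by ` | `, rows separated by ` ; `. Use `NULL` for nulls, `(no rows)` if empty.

For each students row, check whether any enrollments with matching student_id has grade <= 68.
Keep rows where that is false.

4 | Econ ; 7 | Chemistry ; 10 | History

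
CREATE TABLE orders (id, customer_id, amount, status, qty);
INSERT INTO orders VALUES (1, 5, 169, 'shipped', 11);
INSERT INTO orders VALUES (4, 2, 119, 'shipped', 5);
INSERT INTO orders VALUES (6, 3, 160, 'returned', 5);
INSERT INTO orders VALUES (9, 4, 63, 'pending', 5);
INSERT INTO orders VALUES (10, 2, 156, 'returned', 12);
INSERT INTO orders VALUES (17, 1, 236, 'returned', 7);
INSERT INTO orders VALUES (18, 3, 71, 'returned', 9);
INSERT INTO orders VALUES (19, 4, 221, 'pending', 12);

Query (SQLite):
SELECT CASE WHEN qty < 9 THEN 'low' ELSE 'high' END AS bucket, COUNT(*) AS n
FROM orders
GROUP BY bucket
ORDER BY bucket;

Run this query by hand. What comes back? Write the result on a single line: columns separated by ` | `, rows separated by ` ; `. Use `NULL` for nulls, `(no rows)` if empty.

Bucket rows by qty < 9 → 'low' else 'high'; count each bucket.

high | 4 ; low | 4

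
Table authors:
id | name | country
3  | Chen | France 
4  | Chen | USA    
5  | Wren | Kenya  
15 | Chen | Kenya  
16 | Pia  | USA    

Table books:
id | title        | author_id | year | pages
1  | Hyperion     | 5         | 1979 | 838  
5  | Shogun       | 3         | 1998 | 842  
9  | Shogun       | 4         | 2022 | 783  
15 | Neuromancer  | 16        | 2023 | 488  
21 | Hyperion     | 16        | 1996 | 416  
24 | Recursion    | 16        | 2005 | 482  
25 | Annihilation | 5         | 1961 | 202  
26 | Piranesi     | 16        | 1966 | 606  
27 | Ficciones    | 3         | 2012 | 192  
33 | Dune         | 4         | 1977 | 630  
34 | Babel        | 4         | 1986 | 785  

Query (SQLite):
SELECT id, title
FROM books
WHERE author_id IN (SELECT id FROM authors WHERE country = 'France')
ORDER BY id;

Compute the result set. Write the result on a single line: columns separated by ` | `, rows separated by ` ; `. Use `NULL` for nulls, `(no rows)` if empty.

5 | Shogun ; 27 | Ficciones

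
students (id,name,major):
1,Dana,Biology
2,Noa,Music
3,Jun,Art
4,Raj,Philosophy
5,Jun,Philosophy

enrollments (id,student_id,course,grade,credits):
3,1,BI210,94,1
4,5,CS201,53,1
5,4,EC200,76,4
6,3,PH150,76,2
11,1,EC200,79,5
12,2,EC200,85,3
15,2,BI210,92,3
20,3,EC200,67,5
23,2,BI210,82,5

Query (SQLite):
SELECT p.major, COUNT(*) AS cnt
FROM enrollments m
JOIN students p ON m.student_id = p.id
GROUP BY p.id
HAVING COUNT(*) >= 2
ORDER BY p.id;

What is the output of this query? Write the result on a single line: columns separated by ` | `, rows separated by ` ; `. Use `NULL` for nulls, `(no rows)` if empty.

Biology | 2 ; Music | 3 ; Art | 2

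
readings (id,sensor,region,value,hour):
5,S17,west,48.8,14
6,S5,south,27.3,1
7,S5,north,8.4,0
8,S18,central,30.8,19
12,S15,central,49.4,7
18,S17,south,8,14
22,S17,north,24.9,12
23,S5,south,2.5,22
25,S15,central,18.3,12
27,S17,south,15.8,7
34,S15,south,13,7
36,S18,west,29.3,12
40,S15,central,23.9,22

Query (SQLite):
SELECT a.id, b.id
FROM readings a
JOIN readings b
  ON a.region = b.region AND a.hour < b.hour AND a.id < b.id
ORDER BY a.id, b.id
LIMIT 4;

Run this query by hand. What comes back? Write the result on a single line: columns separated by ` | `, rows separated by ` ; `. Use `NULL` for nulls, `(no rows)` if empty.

Pairs (a,b) with same region, a.hour < b.hour, a.id < b.id.
region groups: central:{8,12,25,40} north:{7,22} south:{6,18,23,27,34} west:{5,36}
Ordered by (a.id, b.id); first 4.

6 | 18 ; 6 | 23 ; 6 | 27 ; 6 | 34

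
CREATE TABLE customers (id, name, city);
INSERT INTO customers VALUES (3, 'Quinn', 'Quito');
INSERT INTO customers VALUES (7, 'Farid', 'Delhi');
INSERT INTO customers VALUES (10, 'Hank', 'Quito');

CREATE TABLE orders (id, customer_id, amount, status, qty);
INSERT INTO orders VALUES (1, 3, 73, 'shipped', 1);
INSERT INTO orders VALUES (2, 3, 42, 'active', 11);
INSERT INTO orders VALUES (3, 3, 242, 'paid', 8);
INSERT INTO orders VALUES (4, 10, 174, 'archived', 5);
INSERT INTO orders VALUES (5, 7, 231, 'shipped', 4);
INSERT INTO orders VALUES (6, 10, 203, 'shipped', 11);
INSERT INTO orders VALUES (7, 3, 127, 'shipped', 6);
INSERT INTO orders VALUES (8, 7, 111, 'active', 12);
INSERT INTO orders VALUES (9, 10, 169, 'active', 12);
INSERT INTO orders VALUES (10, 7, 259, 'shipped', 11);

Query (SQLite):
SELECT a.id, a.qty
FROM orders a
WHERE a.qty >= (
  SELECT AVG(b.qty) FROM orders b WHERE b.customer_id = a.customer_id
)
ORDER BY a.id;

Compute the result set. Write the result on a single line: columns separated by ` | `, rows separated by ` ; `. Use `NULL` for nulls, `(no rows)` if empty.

For each orders row a, compute AVG(qty) over rows sharing a.customer_id.
Keep row a if a.qty >= that per-group AVG.
  customer_id=3: AVG(qty) = 6.5
  customer_id=7: AVG(qty) = 9.0
  customer_id=10: AVG(qty) = 9.333333

2 | 11 ; 3 | 8 ; 6 | 11 ; 8 | 12 ; 9 | 12 ; 10 | 11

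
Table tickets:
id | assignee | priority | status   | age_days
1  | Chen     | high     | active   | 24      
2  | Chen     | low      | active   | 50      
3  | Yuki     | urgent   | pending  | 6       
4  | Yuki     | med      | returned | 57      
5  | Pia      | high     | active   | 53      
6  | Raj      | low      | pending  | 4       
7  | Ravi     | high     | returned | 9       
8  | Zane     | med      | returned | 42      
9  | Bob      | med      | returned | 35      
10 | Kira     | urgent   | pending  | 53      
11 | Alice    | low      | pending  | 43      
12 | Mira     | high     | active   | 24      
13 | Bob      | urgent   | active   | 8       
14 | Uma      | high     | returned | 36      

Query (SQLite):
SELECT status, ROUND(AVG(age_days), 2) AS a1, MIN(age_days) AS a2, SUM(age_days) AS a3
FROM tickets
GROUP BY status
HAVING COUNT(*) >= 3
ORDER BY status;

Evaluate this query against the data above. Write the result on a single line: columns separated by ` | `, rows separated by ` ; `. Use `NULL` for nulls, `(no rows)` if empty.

active | 31.8 | 8 | 159 ; pending | 26.5 | 4 | 106 ; returned | 35.8 | 9 | 179

Group tickets by status.
Per group compute: ROUND(AVG(age_days), 2), MIN(age_days), SUM(age_days).
HAVING: drop groups with fewer than 3 rows.
  active: ids {1, 2, 5, 12, 13} → ROUND(AVG(age_days), 2)=31.8, MIN(age_days)=8, SUM(age_days)=159
  pending: ids {3, 6, 10, 11} → ROUND(AVG(age_days), 2)=26.5, MIN(age_days)=4, SUM(age_days)=106
  returned: ids {4, 7, 8, 9, 14} → ROUND(AVG(age_days), 2)=35.8, MIN(age_days)=9, SUM(age_days)=179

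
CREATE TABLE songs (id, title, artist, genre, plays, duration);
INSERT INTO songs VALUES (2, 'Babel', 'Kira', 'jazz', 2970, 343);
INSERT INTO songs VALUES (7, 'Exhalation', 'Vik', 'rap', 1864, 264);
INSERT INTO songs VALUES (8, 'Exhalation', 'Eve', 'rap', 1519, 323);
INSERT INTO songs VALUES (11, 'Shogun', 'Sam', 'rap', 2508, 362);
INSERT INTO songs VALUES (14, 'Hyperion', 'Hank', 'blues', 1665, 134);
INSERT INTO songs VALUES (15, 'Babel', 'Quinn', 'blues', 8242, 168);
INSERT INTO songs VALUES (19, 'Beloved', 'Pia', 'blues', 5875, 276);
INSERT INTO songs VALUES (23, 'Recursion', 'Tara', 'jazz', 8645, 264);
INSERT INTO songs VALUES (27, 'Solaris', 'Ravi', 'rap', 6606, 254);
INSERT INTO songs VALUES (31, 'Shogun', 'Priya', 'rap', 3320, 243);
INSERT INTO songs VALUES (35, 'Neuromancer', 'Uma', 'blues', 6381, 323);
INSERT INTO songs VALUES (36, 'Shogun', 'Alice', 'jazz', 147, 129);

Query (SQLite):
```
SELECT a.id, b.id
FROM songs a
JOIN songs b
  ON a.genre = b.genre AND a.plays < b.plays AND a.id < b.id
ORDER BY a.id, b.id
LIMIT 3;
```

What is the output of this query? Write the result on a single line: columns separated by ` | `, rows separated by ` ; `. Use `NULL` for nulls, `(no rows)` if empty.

Pairs (a,b) with same genre, a.plays < b.plays, a.id < b.id.
genre groups: blues:{14,15,19,35} jazz:{2,23,36} rap:{7,8,11,27,31}
Ordered by (a.id, b.id); first 3.

2 | 23 ; 7 | 11 ; 7 | 27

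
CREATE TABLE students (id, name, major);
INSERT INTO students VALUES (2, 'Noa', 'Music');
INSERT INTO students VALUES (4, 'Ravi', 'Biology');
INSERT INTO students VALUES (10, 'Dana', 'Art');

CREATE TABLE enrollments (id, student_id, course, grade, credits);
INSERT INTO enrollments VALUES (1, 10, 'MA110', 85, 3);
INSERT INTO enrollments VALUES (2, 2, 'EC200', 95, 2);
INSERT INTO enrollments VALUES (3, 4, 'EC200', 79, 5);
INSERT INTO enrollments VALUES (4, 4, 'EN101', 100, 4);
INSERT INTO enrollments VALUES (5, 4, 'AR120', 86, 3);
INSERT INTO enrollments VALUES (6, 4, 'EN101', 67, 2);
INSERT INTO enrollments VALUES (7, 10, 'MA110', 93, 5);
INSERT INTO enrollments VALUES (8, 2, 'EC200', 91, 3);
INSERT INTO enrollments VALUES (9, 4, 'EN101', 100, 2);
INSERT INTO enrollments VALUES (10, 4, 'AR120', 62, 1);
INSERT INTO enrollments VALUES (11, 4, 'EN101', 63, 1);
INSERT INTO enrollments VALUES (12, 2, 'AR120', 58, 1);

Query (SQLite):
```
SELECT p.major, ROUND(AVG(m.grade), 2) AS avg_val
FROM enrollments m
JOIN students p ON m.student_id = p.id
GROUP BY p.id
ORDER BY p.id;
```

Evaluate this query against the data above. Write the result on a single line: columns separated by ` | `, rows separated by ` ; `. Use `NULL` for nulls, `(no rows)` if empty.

Join each enrollments row to its students via student_id.
Group joined rows by students.id; compute ROUND(AVG(m.grade), 2) per group.
  2: ids {2, 8, 12} → ROUND(AVG(m.grade), 2)=81.33
  4: ids {3, 4, 5, 6, 9, 10, 11} → ROUND(AVG(m.grade), 2)=79.57
  10: ids {1, 7} → ROUND(AVG(m.grade), 2)=89

Music | 81.33 ; Biology | 79.57 ; Art | 89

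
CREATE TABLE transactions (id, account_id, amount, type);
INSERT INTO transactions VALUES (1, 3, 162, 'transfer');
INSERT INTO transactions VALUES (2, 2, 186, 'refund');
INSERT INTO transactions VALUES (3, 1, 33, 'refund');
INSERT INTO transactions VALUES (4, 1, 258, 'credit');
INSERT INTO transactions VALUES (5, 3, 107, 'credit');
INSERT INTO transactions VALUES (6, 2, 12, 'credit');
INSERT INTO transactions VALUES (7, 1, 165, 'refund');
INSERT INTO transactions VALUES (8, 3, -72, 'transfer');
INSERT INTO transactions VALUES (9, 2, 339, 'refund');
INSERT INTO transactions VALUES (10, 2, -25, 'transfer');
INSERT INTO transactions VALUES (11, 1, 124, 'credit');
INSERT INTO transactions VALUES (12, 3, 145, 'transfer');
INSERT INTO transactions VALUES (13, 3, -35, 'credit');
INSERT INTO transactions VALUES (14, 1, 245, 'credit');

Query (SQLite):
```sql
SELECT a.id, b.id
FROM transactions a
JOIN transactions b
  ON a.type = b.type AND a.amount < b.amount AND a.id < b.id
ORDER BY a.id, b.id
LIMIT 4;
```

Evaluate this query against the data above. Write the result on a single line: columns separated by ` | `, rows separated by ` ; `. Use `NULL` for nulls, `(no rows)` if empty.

2 | 9 ; 3 | 7 ; 3 | 9 ; 5 | 11

Pairs (a,b) with same type, a.amount < b.amount, a.id < b.id.
type groups: credit:{4,5,6,11,13,14} refund:{2,3,7,9} transfer:{1,8,10,12}
Ordered by (a.id, b.id); first 4.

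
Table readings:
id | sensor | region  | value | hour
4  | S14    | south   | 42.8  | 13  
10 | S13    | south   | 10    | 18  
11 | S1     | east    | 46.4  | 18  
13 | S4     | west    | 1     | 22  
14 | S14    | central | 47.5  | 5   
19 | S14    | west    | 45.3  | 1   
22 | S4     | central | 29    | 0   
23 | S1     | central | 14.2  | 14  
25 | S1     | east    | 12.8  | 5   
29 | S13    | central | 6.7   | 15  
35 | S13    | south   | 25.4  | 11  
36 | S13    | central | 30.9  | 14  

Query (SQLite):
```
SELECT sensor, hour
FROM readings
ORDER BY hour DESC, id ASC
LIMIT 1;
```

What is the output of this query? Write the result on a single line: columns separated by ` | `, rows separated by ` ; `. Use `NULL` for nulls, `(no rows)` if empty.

Sort by hour desc, tiebreak id asc: (22, id=13), (18, id=10), (18, id=11), (15, id=29) …. Take first 1.

S4 | 22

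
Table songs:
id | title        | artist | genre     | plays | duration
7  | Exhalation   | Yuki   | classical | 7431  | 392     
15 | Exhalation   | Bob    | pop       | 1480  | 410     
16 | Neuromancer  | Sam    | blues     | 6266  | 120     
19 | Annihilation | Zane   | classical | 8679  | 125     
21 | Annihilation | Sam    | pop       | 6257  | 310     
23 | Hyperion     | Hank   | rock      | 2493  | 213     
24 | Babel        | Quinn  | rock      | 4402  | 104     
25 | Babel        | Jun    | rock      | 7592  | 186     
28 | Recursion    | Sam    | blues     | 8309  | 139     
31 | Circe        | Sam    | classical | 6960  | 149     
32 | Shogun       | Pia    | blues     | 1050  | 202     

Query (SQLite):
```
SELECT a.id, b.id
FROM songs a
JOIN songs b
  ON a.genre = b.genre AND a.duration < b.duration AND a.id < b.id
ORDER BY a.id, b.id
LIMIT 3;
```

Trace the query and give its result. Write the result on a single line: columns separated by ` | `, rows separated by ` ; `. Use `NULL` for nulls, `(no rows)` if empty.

Pairs (a,b) with same genre, a.duration < b.duration, a.id < b.id.
genre groups: blues:{16,28,32} classical:{7,19,31} pop:{15,21} rock:{23,24,25}
Ordered by (a.id, b.id); first 3.

16 | 28 ; 16 | 32 ; 19 | 31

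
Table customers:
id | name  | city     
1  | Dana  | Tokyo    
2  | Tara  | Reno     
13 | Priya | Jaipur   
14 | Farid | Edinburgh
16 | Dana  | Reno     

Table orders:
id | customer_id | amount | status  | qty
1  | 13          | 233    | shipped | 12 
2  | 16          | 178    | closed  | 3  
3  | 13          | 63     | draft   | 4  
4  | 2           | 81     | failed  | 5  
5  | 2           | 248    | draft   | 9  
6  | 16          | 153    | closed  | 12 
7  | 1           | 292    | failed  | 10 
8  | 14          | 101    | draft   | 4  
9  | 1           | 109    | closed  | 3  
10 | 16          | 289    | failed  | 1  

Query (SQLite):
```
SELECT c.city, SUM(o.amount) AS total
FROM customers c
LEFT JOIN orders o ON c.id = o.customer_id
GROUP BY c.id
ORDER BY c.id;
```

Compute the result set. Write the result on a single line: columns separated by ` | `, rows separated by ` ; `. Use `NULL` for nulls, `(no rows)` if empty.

Tokyo | 401 ; Reno | 329 ; Jaipur | 296 ; Edinburgh | 101 ; Reno | 620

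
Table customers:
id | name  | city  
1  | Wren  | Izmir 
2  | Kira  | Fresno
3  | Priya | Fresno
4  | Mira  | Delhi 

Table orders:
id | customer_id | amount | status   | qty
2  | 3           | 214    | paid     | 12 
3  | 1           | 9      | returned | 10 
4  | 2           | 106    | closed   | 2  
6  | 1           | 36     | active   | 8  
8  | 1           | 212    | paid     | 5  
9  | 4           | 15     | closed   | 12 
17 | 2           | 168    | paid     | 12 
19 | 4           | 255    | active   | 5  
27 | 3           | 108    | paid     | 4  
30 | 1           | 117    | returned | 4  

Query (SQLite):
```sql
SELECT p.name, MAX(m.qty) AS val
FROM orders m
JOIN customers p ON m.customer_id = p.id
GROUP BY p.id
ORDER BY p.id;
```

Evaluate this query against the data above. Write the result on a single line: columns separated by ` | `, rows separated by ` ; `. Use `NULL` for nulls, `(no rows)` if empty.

Join each orders row to its customers via customer_id.
Group joined rows by customers.id; compute MAX(m.qty) per group.
  1: ids {3, 6, 8, 30} → MAX(m.qty)=10
  2: ids {4, 17} → MAX(m.qty)=12
  3: ids {2, 27} → MAX(m.qty)=12
  4: ids {9, 19} → MAX(m.qty)=12

Wren | 10 ; Kira | 12 ; Priya | 12 ; Mira | 12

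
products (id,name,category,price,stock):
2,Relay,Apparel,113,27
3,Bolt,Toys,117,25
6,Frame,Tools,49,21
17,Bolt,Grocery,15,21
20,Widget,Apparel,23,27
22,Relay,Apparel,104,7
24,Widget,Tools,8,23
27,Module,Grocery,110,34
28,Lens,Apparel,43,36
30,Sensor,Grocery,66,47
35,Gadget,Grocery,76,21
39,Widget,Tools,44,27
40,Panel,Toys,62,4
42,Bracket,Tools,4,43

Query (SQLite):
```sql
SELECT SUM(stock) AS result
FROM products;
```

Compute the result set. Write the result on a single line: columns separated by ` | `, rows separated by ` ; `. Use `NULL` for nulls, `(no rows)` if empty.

363

All stock values: [27, 25, 21, 21, 27, 7, 23, 34, 36, 47, 21, 27, 4, 43].
SUM of non-NULL values = 363.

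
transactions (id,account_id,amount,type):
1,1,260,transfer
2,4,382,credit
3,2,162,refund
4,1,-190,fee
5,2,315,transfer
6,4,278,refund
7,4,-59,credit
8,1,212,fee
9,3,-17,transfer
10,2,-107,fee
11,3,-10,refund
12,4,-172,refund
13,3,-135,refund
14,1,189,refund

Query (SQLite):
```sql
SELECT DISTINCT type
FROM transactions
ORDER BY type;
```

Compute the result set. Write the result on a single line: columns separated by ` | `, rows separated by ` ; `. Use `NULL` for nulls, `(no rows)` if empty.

Collect distinct type values from transactions.

credit ; fee ; refund ; transfer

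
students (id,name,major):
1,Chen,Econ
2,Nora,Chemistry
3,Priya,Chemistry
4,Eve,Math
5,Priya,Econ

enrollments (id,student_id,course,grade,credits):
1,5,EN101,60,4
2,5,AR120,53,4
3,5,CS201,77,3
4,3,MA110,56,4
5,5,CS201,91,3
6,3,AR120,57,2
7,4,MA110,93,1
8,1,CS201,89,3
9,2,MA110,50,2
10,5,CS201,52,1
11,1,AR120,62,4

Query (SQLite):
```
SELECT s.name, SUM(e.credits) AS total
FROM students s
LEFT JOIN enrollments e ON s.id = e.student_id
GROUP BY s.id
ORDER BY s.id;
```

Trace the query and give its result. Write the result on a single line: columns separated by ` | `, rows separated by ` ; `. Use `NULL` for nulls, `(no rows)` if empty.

Chen | 7 ; Nora | 2 ; Priya | 6 ; Eve | 1 ; Priya | 15

LEFT JOIN keeps every students row; unmatched ones get NULL for enrollments columns.
Group by students.id and compute SUM(e.credits). SUM over an all-NULL group is NULL.
  1: ids {8, 11} → SUM(e.credits)=7
  2: ids {9} → SUM(e.credits)=2
  3: ids {4, 6} → SUM(e.credits)=6
  4: ids {7} → SUM(e.credits)=1
  5: ids {1, 2, 3, 5, 10} → SUM(e.credits)=15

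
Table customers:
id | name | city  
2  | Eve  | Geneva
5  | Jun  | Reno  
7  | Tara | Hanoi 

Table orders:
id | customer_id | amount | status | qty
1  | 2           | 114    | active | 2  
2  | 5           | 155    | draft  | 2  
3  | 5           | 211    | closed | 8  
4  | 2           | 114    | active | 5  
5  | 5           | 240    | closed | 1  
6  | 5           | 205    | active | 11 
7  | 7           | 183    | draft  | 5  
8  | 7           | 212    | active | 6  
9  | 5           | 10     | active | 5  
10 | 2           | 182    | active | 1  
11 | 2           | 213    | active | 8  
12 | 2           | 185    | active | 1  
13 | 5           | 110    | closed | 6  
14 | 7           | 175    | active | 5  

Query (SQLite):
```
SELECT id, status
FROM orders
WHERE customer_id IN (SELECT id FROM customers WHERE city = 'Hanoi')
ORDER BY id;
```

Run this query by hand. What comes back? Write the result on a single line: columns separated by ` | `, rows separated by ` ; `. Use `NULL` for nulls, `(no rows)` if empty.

Inner query: customers.id where city = 'Hanoi'.
Outer: keep orders rows whose customer_id is in that set.
Inner query → {7}

7 | draft ; 8 | active ; 14 | active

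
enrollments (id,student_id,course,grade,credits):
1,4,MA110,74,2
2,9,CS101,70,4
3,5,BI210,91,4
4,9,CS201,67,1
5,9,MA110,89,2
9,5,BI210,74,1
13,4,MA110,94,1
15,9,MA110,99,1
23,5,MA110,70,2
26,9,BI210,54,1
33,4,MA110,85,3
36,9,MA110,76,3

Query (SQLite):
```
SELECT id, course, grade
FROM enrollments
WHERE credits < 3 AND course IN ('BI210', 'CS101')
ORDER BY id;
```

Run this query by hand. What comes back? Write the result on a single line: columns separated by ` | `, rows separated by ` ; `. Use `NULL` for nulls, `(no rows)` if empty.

9 | BI210 | 74 ; 26 | BI210 | 54

credits < 3: ids {1, 4, 5, 9, 13, 15, 23, 26}
course IN ('BI210', 'CS101'): ids {2, 3, 9, 26}
Combine with AND.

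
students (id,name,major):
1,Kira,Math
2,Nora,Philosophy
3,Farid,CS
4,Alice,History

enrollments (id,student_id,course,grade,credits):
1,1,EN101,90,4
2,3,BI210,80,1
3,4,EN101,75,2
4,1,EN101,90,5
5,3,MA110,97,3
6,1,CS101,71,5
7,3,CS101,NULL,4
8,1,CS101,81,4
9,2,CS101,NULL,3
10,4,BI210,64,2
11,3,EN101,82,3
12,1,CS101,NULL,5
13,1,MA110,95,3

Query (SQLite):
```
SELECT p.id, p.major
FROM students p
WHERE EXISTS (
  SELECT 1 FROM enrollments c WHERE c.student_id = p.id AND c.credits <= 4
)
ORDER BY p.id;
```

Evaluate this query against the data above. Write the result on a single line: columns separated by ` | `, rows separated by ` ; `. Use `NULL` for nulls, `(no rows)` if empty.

1 | Math ; 2 | Philosophy ; 3 | CS ; 4 | History

For each students row, check whether any enrollments with matching student_id has credits <= 4.
Keep rows where that is true.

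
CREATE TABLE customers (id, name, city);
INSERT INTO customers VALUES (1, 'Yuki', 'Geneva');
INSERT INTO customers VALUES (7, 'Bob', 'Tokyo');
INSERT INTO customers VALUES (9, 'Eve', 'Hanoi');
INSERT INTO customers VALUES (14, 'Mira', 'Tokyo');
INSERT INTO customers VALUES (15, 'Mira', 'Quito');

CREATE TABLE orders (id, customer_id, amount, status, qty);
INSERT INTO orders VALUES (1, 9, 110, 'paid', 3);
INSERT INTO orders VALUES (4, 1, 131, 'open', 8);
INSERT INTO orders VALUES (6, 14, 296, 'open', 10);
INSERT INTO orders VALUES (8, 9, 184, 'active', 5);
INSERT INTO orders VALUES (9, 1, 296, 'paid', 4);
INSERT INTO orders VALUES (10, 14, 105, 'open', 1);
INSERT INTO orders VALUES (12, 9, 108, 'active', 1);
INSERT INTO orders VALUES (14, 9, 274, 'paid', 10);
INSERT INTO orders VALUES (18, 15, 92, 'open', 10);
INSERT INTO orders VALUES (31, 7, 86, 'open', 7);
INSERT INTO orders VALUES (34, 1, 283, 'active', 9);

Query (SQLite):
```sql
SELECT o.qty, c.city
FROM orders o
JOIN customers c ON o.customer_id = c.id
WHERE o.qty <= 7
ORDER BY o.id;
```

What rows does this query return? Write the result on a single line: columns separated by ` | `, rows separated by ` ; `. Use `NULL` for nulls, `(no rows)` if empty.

Each orders row matches the customers row where customer_id = customers.id.
Then keep rows with o.qty <= 7.

3 | Hanoi ; 5 | Hanoi ; 4 | Geneva ; 1 | Tokyo ; 1 | Hanoi ; 7 | Tokyo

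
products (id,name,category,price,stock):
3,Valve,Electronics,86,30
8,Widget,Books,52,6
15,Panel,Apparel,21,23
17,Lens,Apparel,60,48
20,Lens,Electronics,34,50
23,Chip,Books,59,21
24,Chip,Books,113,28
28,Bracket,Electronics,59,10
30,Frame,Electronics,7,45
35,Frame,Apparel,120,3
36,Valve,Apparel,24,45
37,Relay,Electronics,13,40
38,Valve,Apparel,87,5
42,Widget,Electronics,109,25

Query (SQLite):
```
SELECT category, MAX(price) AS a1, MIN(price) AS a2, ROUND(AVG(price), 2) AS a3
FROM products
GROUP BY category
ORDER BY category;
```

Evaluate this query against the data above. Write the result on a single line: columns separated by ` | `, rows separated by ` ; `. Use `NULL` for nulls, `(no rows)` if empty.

Group products by category.
Per group compute: MAX(price), MIN(price), ROUND(AVG(price), 2).
  Apparel: ids {15, 17, 35, 36, 38} → MAX(price)=120, MIN(price)=21, ROUND(AVG(price), 2)=62.4
  Books: ids {8, 23, 24} → MAX(price)=113, MIN(price)=52, ROUND(AVG(price), 2)=74.67
  Electronics: ids {3, 20, 28, 30, 37, 42} → MAX(price)=109, MIN(price)=7, ROUND(AVG(price), 2)=51.33

Apparel | 120 | 21 | 62.4 ; Books | 113 | 52 | 74.67 ; Electronics | 109 | 7 | 51.33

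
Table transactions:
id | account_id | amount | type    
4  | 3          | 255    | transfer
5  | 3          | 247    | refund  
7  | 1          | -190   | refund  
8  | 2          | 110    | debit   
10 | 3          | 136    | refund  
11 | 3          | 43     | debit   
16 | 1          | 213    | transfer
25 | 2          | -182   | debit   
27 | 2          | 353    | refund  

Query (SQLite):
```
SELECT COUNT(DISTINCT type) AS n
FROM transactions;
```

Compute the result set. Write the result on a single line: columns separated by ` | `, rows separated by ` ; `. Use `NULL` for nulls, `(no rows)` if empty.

Count distinct non-NULL type values.

3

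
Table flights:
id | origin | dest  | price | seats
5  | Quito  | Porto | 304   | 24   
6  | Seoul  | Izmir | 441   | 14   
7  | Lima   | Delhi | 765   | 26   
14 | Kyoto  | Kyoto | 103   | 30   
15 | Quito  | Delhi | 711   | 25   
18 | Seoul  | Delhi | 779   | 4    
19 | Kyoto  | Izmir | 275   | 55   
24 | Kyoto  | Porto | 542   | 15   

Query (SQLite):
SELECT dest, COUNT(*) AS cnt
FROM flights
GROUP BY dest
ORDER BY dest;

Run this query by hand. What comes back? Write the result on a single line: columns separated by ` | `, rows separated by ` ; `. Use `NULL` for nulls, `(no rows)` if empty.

Partition flights by dest; compute COUNT(*) within each group.
  Delhi: ids {7, 15, 18} → COUNT(*)=3
  Izmir: ids {6, 19} → COUNT(*)=2
  Kyoto: ids {14} → COUNT(*)=1
  Porto: ids {5, 24} → COUNT(*)=2

Delhi | 3 ; Izmir | 2 ; Kyoto | 1 ; Porto | 2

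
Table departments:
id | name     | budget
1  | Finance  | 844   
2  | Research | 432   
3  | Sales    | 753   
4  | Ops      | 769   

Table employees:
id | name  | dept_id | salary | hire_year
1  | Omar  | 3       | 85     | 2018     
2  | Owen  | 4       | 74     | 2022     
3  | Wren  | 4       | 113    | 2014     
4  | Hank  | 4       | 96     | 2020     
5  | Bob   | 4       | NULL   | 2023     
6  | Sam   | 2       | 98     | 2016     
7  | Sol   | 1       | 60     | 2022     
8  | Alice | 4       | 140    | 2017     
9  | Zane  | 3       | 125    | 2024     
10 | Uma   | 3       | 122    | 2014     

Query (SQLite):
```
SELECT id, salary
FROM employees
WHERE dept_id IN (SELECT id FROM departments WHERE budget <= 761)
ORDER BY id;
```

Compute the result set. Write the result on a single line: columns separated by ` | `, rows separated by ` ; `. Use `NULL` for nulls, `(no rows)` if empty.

Inner query: departments.id where budget <= 761.
Outer: keep employees rows whose dept_id is in that set.
Inner query → {2, 3}

1 | 85 ; 6 | 98 ; 9 | 125 ; 10 | 122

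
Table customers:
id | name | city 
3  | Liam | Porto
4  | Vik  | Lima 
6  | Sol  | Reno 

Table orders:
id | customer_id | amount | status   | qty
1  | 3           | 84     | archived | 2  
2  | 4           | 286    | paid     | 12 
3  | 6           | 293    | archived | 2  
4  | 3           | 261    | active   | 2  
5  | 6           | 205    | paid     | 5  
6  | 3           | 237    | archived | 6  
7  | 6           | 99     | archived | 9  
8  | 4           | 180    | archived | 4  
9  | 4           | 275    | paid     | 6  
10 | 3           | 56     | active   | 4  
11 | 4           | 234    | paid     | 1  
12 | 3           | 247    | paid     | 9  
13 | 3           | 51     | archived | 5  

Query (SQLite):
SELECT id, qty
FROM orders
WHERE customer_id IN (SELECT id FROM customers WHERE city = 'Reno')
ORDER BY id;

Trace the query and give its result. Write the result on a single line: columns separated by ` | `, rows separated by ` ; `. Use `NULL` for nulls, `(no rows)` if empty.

3 | 2 ; 5 | 5 ; 7 | 9

Inner query: customers.id where city = 'Reno'.
Outer: keep orders rows whose customer_id is in that set.
Inner query → {6}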